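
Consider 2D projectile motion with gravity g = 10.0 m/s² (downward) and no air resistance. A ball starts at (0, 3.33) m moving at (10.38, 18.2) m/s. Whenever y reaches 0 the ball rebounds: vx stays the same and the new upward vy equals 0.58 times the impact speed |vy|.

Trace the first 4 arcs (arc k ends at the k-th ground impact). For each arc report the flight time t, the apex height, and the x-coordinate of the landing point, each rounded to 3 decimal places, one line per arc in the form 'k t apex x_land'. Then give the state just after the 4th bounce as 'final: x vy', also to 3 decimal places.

1 3.815 19.892 39.595
2 2.314 6.692 63.612
3 1.342 2.251 77.542
4 0.778 0.757 85.621
final: 85.621 2.257

Arc 1: start y=3.330, vy=18.200 → t=3.815, apex=19.892, x_land=39.595, impact vy=-19.946
  bounce: vy ← 0.58·19.946 = 11.569
Arc 2: start y=0.000, vy=11.569 → t=2.314, apex=6.692, x_land=63.612, impact vy=-11.569
  bounce: vy ← 0.58·11.569 = 6.710
Arc 3: start y=0.000, vy=6.710 → t=1.342, apex=2.251, x_land=77.542, impact vy=-6.710
  bounce: vy ← 0.58·6.710 = 3.892
Arc 4: start y=0.000, vy=3.892 → t=0.778, apex=0.757, x_land=85.621, impact vy=-3.892
  bounce: vy ← 0.58·3.892 = 2.257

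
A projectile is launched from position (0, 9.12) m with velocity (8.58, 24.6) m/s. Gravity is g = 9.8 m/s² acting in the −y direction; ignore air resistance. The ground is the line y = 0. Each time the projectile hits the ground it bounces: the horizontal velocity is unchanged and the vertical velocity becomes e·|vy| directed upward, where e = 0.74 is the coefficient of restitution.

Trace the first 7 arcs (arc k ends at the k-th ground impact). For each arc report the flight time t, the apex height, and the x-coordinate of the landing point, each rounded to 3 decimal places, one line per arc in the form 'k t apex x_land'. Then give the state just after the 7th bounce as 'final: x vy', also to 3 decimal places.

1 5.367 39.996 46.050
2 4.228 21.902 82.330
3 3.129 11.993 109.176
4 2.315 6.568 129.043
5 1.713 3.596 143.744
6 1.268 1.969 154.623
7 0.938 1.078 162.673
final: 162.673 3.402

Arc 1: start y=9.120, vy=24.600 → t=5.367, apex=39.996, x_land=46.050, impact vy=-27.998
  bounce: vy ← 0.74·27.998 = 20.719
Arc 2: start y=0.000, vy=20.719 → t=4.228, apex=21.902, x_land=82.330, impact vy=-20.719
  bounce: vy ← 0.74·20.719 = 15.332
Arc 3: start y=0.000, vy=15.332 → t=3.129, apex=11.993, x_land=109.176, impact vy=-15.332
  bounce: vy ← 0.74·15.332 = 11.346
Arc 4: start y=0.000, vy=11.346 → t=2.315, apex=6.568, x_land=129.043, impact vy=-11.346
  bounce: vy ← 0.74·11.346 = 8.396
Arc 5: start y=0.000, vy=8.396 → t=1.713, apex=3.596, x_land=143.744, impact vy=-8.396
  bounce: vy ← 0.74·8.396 = 6.213
Arc 6: start y=0.000, vy=6.213 → t=1.268, apex=1.969, x_land=154.623, impact vy=-6.213
  bounce: vy ← 0.74·6.213 = 4.598
Arc 7: start y=0.000, vy=4.598 → t=0.938, apex=1.078, x_land=162.673, impact vy=-4.598
  bounce: vy ← 0.74·4.598 = 3.402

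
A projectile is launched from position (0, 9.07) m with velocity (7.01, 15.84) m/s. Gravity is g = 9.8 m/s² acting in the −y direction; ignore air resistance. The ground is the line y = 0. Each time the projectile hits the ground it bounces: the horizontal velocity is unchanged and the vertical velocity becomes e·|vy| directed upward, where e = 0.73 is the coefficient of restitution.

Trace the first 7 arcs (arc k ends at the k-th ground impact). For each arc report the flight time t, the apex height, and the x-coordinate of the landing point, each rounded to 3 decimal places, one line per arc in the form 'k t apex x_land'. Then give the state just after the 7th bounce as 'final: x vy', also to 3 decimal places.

1 3.729 21.871 26.141
2 3.085 11.655 47.763
3 2.252 6.211 63.548
4 1.644 3.310 75.071
5 1.200 1.764 83.482
6 0.876 0.940 89.623
7 0.639 0.501 94.105
final: 94.105 2.287

Arc 1: start y=9.070, vy=15.840 → t=3.729, apex=21.871, x_land=26.141, impact vy=-20.705
  bounce: vy ← 0.73·20.705 = 15.114
Arc 2: start y=0.000, vy=15.114 → t=3.085, apex=11.655, x_land=47.763, impact vy=-15.114
  bounce: vy ← 0.73·15.114 = 11.033
Arc 3: start y=0.000, vy=11.033 → t=2.252, apex=6.211, x_land=63.548, impact vy=-11.033
  bounce: vy ← 0.73·11.033 = 8.054
Arc 4: start y=0.000, vy=8.054 → t=1.644, apex=3.310, x_land=75.071, impact vy=-8.054
  bounce: vy ← 0.73·8.054 = 5.880
Arc 5: start y=0.000, vy=5.880 → t=1.200, apex=1.764, x_land=83.482, impact vy=-5.880
  bounce: vy ← 0.73·5.880 = 4.292
Arc 6: start y=0.000, vy=4.292 → t=0.876, apex=0.940, x_land=89.623, impact vy=-4.292
  bounce: vy ← 0.73·4.292 = 3.133
Arc 7: start y=0.000, vy=3.133 → t=0.639, apex=0.501, x_land=94.105, impact vy=-3.133
  bounce: vy ← 0.73·3.133 = 2.287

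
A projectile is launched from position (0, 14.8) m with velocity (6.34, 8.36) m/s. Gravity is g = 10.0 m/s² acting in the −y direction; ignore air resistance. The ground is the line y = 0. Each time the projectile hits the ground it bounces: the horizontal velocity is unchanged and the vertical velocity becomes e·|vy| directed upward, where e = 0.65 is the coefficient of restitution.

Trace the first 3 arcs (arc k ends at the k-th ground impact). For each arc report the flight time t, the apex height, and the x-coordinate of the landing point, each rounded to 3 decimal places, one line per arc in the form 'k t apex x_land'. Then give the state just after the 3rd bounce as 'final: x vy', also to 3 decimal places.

Arc 1: start y=14.800, vy=8.360 → t=2.749, apex=18.294, x_land=17.428, impact vy=-19.128
  bounce: vy ← 0.65·19.128 = 12.433
Arc 2: start y=0.000, vy=12.433 → t=2.487, apex=7.729, x_land=33.193, impact vy=-12.433
  bounce: vy ← 0.65·12.433 = 8.082
Arc 3: start y=0.000, vy=8.082 → t=1.616, apex=3.266, x_land=43.441, impact vy=-8.082
  bounce: vy ← 0.65·8.082 = 5.253

1 2.749 18.294 17.428
2 2.487 7.729 33.193
3 1.616 3.266 43.441
final: 43.441 5.253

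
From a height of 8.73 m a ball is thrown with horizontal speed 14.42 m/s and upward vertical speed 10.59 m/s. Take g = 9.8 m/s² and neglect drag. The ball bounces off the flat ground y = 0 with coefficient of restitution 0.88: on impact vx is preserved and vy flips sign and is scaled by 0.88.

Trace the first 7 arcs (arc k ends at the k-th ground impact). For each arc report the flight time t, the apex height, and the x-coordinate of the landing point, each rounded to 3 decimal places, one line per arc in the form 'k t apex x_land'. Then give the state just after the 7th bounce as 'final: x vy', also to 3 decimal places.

1 2.798 14.452 40.347
2 3.023 11.192 83.932
3 2.660 8.667 122.288
4 2.341 6.711 156.040
5 2.060 5.197 185.742
6 1.813 4.025 211.880
7 1.595 3.117 234.882
final: 234.882 6.878

Arc 1: start y=8.730, vy=10.590 → t=2.798, apex=14.452, x_land=40.347, impact vy=-16.830
  bounce: vy ← 0.88·16.830 = 14.811
Arc 2: start y=0.000, vy=14.811 → t=3.023, apex=11.192, x_land=83.932, impact vy=-14.811
  bounce: vy ← 0.88·14.811 = 13.033
Arc 3: start y=0.000, vy=13.033 → t=2.660, apex=8.667, x_land=122.288, impact vy=-13.033
  bounce: vy ← 0.88·13.033 = 11.469
Arc 4: start y=0.000, vy=11.469 → t=2.341, apex=6.711, x_land=156.040, impact vy=-11.469
  bounce: vy ← 0.88·11.469 = 10.093
Arc 5: start y=0.000, vy=10.093 → t=2.060, apex=5.197, x_land=185.742, impact vy=-10.093
  bounce: vy ← 0.88·10.093 = 8.882
Arc 6: start y=0.000, vy=8.882 → t=1.813, apex=4.025, x_land=211.880, impact vy=-8.882
  bounce: vy ← 0.88·8.882 = 7.816
Arc 7: start y=0.000, vy=7.816 → t=1.595, apex=3.117, x_land=234.882, impact vy=-7.816
  bounce: vy ← 0.88·7.816 = 6.878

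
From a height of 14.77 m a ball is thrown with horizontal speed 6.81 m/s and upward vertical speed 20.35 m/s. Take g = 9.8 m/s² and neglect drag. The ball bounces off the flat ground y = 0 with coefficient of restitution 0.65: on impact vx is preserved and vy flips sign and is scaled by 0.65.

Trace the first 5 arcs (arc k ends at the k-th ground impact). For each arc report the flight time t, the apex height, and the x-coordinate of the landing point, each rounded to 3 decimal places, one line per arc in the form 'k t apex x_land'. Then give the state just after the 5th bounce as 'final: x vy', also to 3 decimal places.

1 4.783 35.899 32.574
2 3.519 15.167 56.536
3 2.287 6.408 72.112
4 1.487 2.707 82.236
5 0.966 1.144 88.817
final: 88.817 3.078

Arc 1: start y=14.770, vy=20.350 → t=4.783, apex=35.899, x_land=32.574, impact vy=-26.526
  bounce: vy ← 0.65·26.526 = 17.242
Arc 2: start y=0.000, vy=17.242 → t=3.519, apex=15.167, x_land=56.536, impact vy=-17.242
  bounce: vy ← 0.65·17.242 = 11.207
Arc 3: start y=0.000, vy=11.207 → t=2.287, apex=6.408, x_land=72.112, impact vy=-11.207
  bounce: vy ← 0.65·11.207 = 7.285
Arc 4: start y=0.000, vy=7.285 → t=1.487, apex=2.707, x_land=82.236, impact vy=-7.285
  bounce: vy ← 0.65·7.285 = 4.735
Arc 5: start y=0.000, vy=4.735 → t=0.966, apex=1.144, x_land=88.817, impact vy=-4.735
  bounce: vy ← 0.65·4.735 = 3.078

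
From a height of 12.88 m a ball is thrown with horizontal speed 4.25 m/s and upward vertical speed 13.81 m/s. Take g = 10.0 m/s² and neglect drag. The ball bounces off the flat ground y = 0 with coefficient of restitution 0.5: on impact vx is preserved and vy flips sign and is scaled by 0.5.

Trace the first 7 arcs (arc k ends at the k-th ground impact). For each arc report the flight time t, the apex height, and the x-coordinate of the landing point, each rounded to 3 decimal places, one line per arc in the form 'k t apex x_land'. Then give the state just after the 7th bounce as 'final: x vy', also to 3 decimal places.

Arc 1: start y=12.880, vy=13.810 → t=3.498, apex=22.416, x_land=14.868, impact vy=-21.173
  bounce: vy ← 0.5·21.173 = 10.587
Arc 2: start y=0.000, vy=10.587 → t=2.117, apex=5.604, x_land=23.867, impact vy=-10.587
  bounce: vy ← 0.5·10.587 = 5.293
Arc 3: start y=0.000, vy=5.293 → t=1.059, apex=1.401, x_land=28.366, impact vy=-5.293
  bounce: vy ← 0.5·5.293 = 2.647
Arc 4: start y=0.000, vy=2.647 → t=0.529, apex=0.350, x_land=30.616, impact vy=-2.647
  bounce: vy ← 0.5·2.647 = 1.323
Arc 5: start y=0.000, vy=1.323 → t=0.265, apex=0.088, x_land=31.741, impact vy=-1.323
  bounce: vy ← 0.5·1.323 = 0.662
Arc 6: start y=0.000, vy=0.662 → t=0.132, apex=0.022, x_land=32.303, impact vy=-0.662
  bounce: vy ← 0.5·0.662 = 0.331
Arc 7: start y=0.000, vy=0.331 → t=0.066, apex=0.005, x_land=32.584, impact vy=-0.331
  bounce: vy ← 0.5·0.331 = 0.165

1 3.498 22.416 14.868
2 2.117 5.604 23.867
3 1.059 1.401 28.366
4 0.529 0.350 30.616
5 0.265 0.088 31.741
6 0.132 0.022 32.303
7 0.066 0.005 32.584
final: 32.584 0.165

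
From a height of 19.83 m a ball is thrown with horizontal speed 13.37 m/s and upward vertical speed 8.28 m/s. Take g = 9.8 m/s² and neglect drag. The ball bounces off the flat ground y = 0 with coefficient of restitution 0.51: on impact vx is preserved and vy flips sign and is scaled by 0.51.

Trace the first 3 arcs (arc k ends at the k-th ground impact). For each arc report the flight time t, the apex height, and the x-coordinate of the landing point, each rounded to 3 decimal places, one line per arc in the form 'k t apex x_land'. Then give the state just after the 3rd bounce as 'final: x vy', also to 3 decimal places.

1 3.027 23.328 40.469
2 2.226 6.068 70.224
3 1.135 1.578 85.400
final: 85.400 2.836

Arc 1: start y=19.830, vy=8.280 → t=3.027, apex=23.328, x_land=40.469, impact vy=-21.383
  bounce: vy ← 0.51·21.383 = 10.905
Arc 2: start y=0.000, vy=10.905 → t=2.226, apex=6.068, x_land=70.224, impact vy=-10.905
  bounce: vy ← 0.51·10.905 = 5.562
Arc 3: start y=0.000, vy=5.562 → t=1.135, apex=1.578, x_land=85.400, impact vy=-5.562
  bounce: vy ← 0.51·5.562 = 2.836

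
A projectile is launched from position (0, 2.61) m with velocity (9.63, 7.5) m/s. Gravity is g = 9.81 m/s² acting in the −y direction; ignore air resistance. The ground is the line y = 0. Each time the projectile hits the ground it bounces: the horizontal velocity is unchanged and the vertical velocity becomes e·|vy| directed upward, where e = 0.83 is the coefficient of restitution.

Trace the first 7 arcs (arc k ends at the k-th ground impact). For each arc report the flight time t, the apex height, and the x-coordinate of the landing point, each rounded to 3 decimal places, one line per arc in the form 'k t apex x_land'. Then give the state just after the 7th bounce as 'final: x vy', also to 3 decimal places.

1 1.821 5.477 17.538
2 1.754 3.773 34.431
3 1.456 2.599 48.451
4 1.208 1.791 60.088
5 1.003 1.234 69.747
6 0.832 0.850 77.763
7 0.691 0.585 84.417
final: 84.417 2.813

Arc 1: start y=2.610, vy=7.500 → t=1.821, apex=5.477, x_land=17.538, impact vy=-10.366
  bounce: vy ← 0.83·10.366 = 8.604
Arc 2: start y=0.000, vy=8.604 → t=1.754, apex=3.773, x_land=34.431, impact vy=-8.604
  bounce: vy ← 0.83·8.604 = 7.141
Arc 3: start y=0.000, vy=7.141 → t=1.456, apex=2.599, x_land=48.451, impact vy=-7.141
  bounce: vy ← 0.83·7.141 = 5.927
Arc 4: start y=0.000, vy=5.927 → t=1.208, apex=1.791, x_land=60.088, impact vy=-5.927
  bounce: vy ← 0.83·5.927 = 4.920
Arc 5: start y=0.000, vy=4.920 → t=1.003, apex=1.234, x_land=69.747, impact vy=-4.920
  bounce: vy ← 0.83·4.920 = 4.083
Arc 6: start y=0.000, vy=4.083 → t=0.832, apex=0.850, x_land=77.763, impact vy=-4.083
  bounce: vy ← 0.83·4.083 = 3.389
Arc 7: start y=0.000, vy=3.389 → t=0.691, apex=0.585, x_land=84.417, impact vy=-3.389
  bounce: vy ← 0.83·3.389 = 2.813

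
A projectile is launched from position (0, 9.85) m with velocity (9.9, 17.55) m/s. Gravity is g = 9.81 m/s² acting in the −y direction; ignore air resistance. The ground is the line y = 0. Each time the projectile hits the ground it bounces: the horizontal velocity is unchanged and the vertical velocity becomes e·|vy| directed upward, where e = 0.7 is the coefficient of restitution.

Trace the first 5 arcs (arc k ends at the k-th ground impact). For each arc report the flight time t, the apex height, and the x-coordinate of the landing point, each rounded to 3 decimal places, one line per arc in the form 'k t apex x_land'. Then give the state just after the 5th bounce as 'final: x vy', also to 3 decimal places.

Arc 1: start y=9.850, vy=17.550 → t=4.071, apex=25.548, x_land=40.305, impact vy=-22.389
  bounce: vy ← 0.7·22.389 = 15.672
Arc 2: start y=0.000, vy=15.672 → t=3.195, apex=12.519, x_land=71.937, impact vy=-15.672
  bounce: vy ← 0.7·15.672 = 10.971
Arc 3: start y=0.000, vy=10.971 → t=2.237, apex=6.134, x_land=94.079, impact vy=-10.971
  bounce: vy ← 0.7·10.971 = 7.679
Arc 4: start y=0.000, vy=7.679 → t=1.566, apex=3.006, x_land=109.579, impact vy=-7.679
  bounce: vy ← 0.7·7.679 = 5.376
Arc 5: start y=0.000, vy=5.376 → t=1.096, apex=1.473, x_land=120.429, impact vy=-5.376
  bounce: vy ← 0.7·5.376 = 3.763

1 4.071 25.548 40.305
2 3.195 12.519 71.937
3 2.237 6.134 94.079
4 1.566 3.006 109.579
5 1.096 1.473 120.429
final: 120.429 3.763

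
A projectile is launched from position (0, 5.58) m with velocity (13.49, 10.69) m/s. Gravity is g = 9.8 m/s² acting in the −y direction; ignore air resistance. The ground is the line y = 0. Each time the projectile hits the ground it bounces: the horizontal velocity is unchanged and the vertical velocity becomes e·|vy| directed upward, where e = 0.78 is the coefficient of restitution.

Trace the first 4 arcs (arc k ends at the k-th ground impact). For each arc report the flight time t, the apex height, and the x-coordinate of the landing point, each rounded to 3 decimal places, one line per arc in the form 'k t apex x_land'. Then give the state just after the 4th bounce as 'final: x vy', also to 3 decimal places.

Arc 1: start y=5.580, vy=10.690 → t=2.617, apex=11.410, x_land=35.301, impact vy=-14.955
  bounce: vy ← 0.78·14.955 = 11.665
Arc 2: start y=0.000, vy=11.665 → t=2.381, apex=6.942, x_land=67.414, impact vy=-11.665
  bounce: vy ← 0.78·11.665 = 9.098
Arc 3: start y=0.000, vy=9.098 → t=1.857, apex=4.224, x_land=92.463, impact vy=-9.098
  bounce: vy ← 0.78·9.098 = 7.097
Arc 4: start y=0.000, vy=7.097 → t=1.448, apex=2.570, x_land=112.001, impact vy=-7.097
  bounce: vy ← 0.78·7.097 = 5.536

1 2.617 11.410 35.301
2 2.381 6.942 67.414
3 1.857 4.224 92.463
4 1.448 2.570 112.001
final: 112.001 5.536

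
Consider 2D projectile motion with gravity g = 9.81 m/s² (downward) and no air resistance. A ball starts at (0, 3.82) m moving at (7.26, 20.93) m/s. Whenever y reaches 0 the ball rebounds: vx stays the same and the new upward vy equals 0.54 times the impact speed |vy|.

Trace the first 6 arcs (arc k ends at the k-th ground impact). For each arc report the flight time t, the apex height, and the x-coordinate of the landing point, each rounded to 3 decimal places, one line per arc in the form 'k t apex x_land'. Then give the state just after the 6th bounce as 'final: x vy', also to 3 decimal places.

Arc 1: start y=3.820, vy=20.930 → t=4.442, apex=26.147, x_land=32.252, impact vy=-22.650
  bounce: vy ← 0.54·22.650 = 12.231
Arc 2: start y=0.000, vy=12.231 → t=2.494, apex=7.625, x_land=50.355, impact vy=-12.231
  bounce: vy ← 0.54·12.231 = 6.605
Arc 3: start y=0.000, vy=6.605 → t=1.347, apex=2.223, x_land=60.131, impact vy=-6.605
  bounce: vy ← 0.54·6.605 = 3.567
Arc 4: start y=0.000, vy=3.567 → t=0.727, apex=0.648, x_land=65.410, impact vy=-3.567
  bounce: vy ← 0.54·3.567 = 1.926
Arc 5: start y=0.000, vy=1.926 → t=0.393, apex=0.189, x_land=68.260, impact vy=-1.926
  bounce: vy ← 0.54·1.926 = 1.040
Arc 6: start y=0.000, vy=1.040 → t=0.212, apex=0.055, x_land=69.799, impact vy=-1.040
  bounce: vy ← 0.54·1.040 = 0.562

1 4.442 26.147 32.252
2 2.494 7.625 50.355
3 1.347 2.223 60.131
4 0.727 0.648 65.410
5 0.393 0.189 68.260
6 0.212 0.055 69.799
final: 69.799 0.562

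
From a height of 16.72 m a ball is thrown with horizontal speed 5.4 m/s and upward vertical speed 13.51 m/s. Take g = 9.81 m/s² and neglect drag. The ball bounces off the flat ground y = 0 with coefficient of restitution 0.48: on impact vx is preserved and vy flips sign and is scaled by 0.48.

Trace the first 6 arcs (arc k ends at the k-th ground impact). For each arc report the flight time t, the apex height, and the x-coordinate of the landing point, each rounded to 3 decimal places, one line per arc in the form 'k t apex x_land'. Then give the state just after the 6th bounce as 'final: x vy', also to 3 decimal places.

Arc 1: start y=16.720, vy=13.510 → t=3.681, apex=26.023, x_land=19.875, impact vy=-22.596
  bounce: vy ← 0.48·22.596 = 10.846
Arc 2: start y=0.000, vy=10.846 → t=2.211, apex=5.996, x_land=31.815, impact vy=-10.846
  bounce: vy ← 0.48·10.846 = 5.206
Arc 3: start y=0.000, vy=5.206 → t=1.061, apex=1.381, x_land=37.547, impact vy=-5.206
  bounce: vy ← 0.48·5.206 = 2.499
Arc 4: start y=0.000, vy=2.499 → t=0.509, apex=0.318, x_land=40.298, impact vy=-2.499
  bounce: vy ← 0.48·2.499 = 1.199
Arc 5: start y=0.000, vy=1.199 → t=0.245, apex=0.073, x_land=41.618, impact vy=-1.199
  bounce: vy ← 0.48·1.199 = 0.576
Arc 6: start y=0.000, vy=0.576 → t=0.117, apex=0.017, x_land=42.252, impact vy=-0.576
  bounce: vy ← 0.48·0.576 = 0.276

1 3.681 26.023 19.875
2 2.211 5.996 31.815
3 1.061 1.381 37.547
4 0.509 0.318 40.298
5 0.245 0.073 41.618
6 0.117 0.017 42.252
final: 42.252 0.276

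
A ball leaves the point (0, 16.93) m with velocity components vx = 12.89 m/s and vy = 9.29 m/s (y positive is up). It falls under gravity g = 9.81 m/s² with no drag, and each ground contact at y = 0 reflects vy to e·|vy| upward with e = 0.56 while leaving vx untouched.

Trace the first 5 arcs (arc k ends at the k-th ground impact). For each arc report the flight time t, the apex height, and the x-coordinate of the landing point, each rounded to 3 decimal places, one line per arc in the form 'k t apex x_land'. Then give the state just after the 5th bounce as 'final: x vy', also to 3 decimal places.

1 3.032 21.329 39.086
2 2.336 6.689 69.191
3 1.308 2.098 86.049
4 0.732 0.658 95.490
5 0.410 0.206 100.777
final: 100.777 1.127

Arc 1: start y=16.930, vy=9.290 → t=3.032, apex=21.329, x_land=39.086, impact vy=-20.457
  bounce: vy ← 0.56·20.457 = 11.456
Arc 2: start y=0.000, vy=11.456 → t=2.336, apex=6.689, x_land=69.191, impact vy=-11.456
  bounce: vy ← 0.56·11.456 = 6.415
Arc 3: start y=0.000, vy=6.415 → t=1.308, apex=2.098, x_land=86.049, impact vy=-6.415
  bounce: vy ← 0.56·6.415 = 3.592
Arc 4: start y=0.000, vy=3.592 → t=0.732, apex=0.658, x_land=95.490, impact vy=-3.592
  bounce: vy ← 0.56·3.592 = 2.012
Arc 5: start y=0.000, vy=2.012 → t=0.410, apex=0.206, x_land=100.777, impact vy=-2.012
  bounce: vy ← 0.56·2.012 = 1.127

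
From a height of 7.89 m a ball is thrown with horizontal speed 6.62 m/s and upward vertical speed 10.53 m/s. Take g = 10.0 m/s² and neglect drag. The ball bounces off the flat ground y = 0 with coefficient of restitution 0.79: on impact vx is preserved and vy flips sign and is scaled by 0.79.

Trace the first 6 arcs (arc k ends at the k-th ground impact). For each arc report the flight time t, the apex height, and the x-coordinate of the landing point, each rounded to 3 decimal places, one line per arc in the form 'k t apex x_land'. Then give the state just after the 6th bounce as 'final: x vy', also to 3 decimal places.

Arc 1: start y=7.890, vy=10.530 → t=2.692, apex=13.434, x_land=17.822, impact vy=-16.391
  bounce: vy ← 0.79·16.391 = 12.949
Arc 2: start y=0.000, vy=12.949 → t=2.590, apex=8.384, x_land=34.967, impact vy=-12.949
  bounce: vy ← 0.79·12.949 = 10.230
Arc 3: start y=0.000, vy=10.230 → t=2.046, apex=5.233, x_land=48.511, impact vy=-10.230
  bounce: vy ← 0.79·10.230 = 8.082
Arc 4: start y=0.000, vy=8.082 → t=1.616, apex=3.266, x_land=59.211, impact vy=-8.082
  bounce: vy ← 0.79·8.082 = 6.384
Arc 5: start y=0.000, vy=6.384 → t=1.277, apex=2.038, x_land=67.664, impact vy=-6.384
  bounce: vy ← 0.79·6.384 = 5.044
Arc 6: start y=0.000, vy=5.044 → t=1.009, apex=1.272, x_land=74.342, impact vy=-5.044
  bounce: vy ← 0.79·5.044 = 3.985

1 2.692 13.434 17.822
2 2.590 8.384 34.967
3 2.046 5.233 48.511
4 1.616 3.266 59.211
5 1.277 2.038 67.664
6 1.009 1.272 74.342
final: 74.342 3.985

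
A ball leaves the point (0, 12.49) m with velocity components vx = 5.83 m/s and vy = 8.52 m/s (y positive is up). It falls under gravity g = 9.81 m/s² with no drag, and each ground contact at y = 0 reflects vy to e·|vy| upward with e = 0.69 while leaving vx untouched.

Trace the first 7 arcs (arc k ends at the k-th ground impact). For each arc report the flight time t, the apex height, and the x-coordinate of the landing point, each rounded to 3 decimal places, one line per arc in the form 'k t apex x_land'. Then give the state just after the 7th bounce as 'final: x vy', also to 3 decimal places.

1 2.685 16.190 15.655
2 2.507 7.708 30.272
3 1.730 3.670 40.357
4 1.194 1.747 47.316
5 0.824 0.832 52.118
6 0.568 0.396 55.431
7 0.392 0.189 57.717
final: 57.717 1.327

Arc 1: start y=12.490, vy=8.520 → t=2.685, apex=16.190, x_land=15.655, impact vy=-17.823
  bounce: vy ← 0.69·17.823 = 12.298
Arc 2: start y=0.000, vy=12.298 → t=2.507, apex=7.708, x_land=30.272, impact vy=-12.298
  bounce: vy ← 0.69·12.298 = 8.485
Arc 3: start y=0.000, vy=8.485 → t=1.730, apex=3.670, x_land=40.357, impact vy=-8.485
  bounce: vy ← 0.69·8.485 = 5.855
Arc 4: start y=0.000, vy=5.855 → t=1.194, apex=1.747, x_land=47.316, impact vy=-5.855
  bounce: vy ← 0.69·5.855 = 4.040
Arc 5: start y=0.000, vy=4.040 → t=0.824, apex=0.832, x_land=52.118, impact vy=-4.040
  bounce: vy ← 0.69·4.040 = 2.788
Arc 6: start y=0.000, vy=2.788 → t=0.568, apex=0.396, x_land=55.431, impact vy=-2.788
  bounce: vy ← 0.69·2.788 = 1.923
Arc 7: start y=0.000, vy=1.923 → t=0.392, apex=0.189, x_land=57.717, impact vy=-1.923
  bounce: vy ← 0.69·1.923 = 1.327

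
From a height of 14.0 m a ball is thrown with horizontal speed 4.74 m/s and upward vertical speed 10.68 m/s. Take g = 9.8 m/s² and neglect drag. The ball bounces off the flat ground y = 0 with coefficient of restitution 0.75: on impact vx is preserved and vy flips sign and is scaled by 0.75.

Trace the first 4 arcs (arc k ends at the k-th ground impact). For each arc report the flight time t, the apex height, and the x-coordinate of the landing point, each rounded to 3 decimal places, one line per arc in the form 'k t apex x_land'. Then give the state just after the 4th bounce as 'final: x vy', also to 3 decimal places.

1 3.101 19.820 14.699
2 3.017 11.148 28.998
3 2.263 6.271 39.723
4 1.697 3.527 47.766
final: 47.766 6.236

Arc 1: start y=14.000, vy=10.680 → t=3.101, apex=19.820, x_land=14.699, impact vy=-19.709
  bounce: vy ← 0.75·19.709 = 14.782
Arc 2: start y=0.000, vy=14.782 → t=3.017, apex=11.148, x_land=28.998, impact vy=-14.782
  bounce: vy ← 0.75·14.782 = 11.087
Arc 3: start y=0.000, vy=11.087 → t=2.263, apex=6.271, x_land=39.723, impact vy=-11.087
  bounce: vy ← 0.75·11.087 = 8.315
Arc 4: start y=0.000, vy=8.315 → t=1.697, apex=3.527, x_land=47.766, impact vy=-8.315
  bounce: vy ← 0.75·8.315 = 6.236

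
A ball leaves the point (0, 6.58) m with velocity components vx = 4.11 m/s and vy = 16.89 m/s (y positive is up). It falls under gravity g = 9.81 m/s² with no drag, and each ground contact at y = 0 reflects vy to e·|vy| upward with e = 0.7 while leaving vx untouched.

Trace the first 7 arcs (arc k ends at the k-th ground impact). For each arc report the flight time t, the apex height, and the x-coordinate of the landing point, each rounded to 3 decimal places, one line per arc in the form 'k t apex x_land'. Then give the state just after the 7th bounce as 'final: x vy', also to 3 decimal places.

Arc 1: start y=6.580, vy=16.890 → t=3.797, apex=21.120, x_land=15.605, impact vy=-20.356
  bounce: vy ← 0.7·20.356 = 14.249
Arc 2: start y=0.000, vy=14.249 → t=2.905, apex=10.349, x_land=27.544, impact vy=-14.249
  bounce: vy ← 0.7·14.249 = 9.974
Arc 3: start y=0.000, vy=9.974 → t=2.034, apex=5.071, x_land=35.902, impact vy=-9.974
  bounce: vy ← 0.7·9.974 = 6.982
Arc 4: start y=0.000, vy=6.982 → t=1.423, apex=2.485, x_land=41.753, impact vy=-6.982
  bounce: vy ← 0.7·6.982 = 4.888
Arc 5: start y=0.000, vy=4.888 → t=0.996, apex=1.218, x_land=45.848, impact vy=-4.888
  bounce: vy ← 0.7·4.888 = 3.421
Arc 6: start y=0.000, vy=3.421 → t=0.698, apex=0.597, x_land=48.715, impact vy=-3.421
  bounce: vy ← 0.7·3.421 = 2.395
Arc 7: start y=0.000, vy=2.395 → t=0.488, apex=0.292, x_land=50.722, impact vy=-2.395
  bounce: vy ← 0.7·2.395 = 1.676

1 3.797 21.120 15.605
2 2.905 10.349 27.544
3 2.034 5.071 35.902
4 1.423 2.485 41.753
5 0.996 1.218 45.848
6 0.698 0.597 48.715
7 0.488 0.292 50.722
final: 50.722 1.676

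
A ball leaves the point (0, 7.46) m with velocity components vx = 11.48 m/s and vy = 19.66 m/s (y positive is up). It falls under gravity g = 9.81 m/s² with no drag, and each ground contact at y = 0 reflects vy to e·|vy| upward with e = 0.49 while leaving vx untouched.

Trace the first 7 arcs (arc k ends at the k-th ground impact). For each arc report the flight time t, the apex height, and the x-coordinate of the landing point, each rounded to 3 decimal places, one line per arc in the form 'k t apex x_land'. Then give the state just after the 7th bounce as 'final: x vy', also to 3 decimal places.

1 4.357 27.160 50.021
2 2.306 6.521 76.494
3 1.130 1.566 89.467
4 0.554 0.376 95.823
5 0.271 0.090 98.937
6 0.133 0.022 100.464
7 0.065 0.005 101.211
final: 101.211 0.157

Arc 1: start y=7.460, vy=19.660 → t=4.357, apex=27.160, x_land=50.021, impact vy=-23.084
  bounce: vy ← 0.49·23.084 = 11.311
Arc 2: start y=0.000, vy=11.311 → t=2.306, apex=6.521, x_land=76.494, impact vy=-11.311
  bounce: vy ← 0.49·11.311 = 5.543
Arc 3: start y=0.000, vy=5.543 → t=1.130, apex=1.566, x_land=89.467, impact vy=-5.543
  bounce: vy ← 0.49·5.543 = 2.716
Arc 4: start y=0.000, vy=2.716 → t=0.554, apex=0.376, x_land=95.823, impact vy=-2.716
  bounce: vy ← 0.49·2.716 = 1.331
Arc 5: start y=0.000, vy=1.331 → t=0.271, apex=0.090, x_land=98.937, impact vy=-1.331
  bounce: vy ← 0.49·1.331 = 0.652
Arc 6: start y=0.000, vy=0.652 → t=0.133, apex=0.022, x_land=100.464, impact vy=-0.652
  bounce: vy ← 0.49·0.652 = 0.320
Arc 7: start y=0.000, vy=0.320 → t=0.065, apex=0.005, x_land=101.211, impact vy=-0.320
  bounce: vy ← 0.49·0.320 = 0.157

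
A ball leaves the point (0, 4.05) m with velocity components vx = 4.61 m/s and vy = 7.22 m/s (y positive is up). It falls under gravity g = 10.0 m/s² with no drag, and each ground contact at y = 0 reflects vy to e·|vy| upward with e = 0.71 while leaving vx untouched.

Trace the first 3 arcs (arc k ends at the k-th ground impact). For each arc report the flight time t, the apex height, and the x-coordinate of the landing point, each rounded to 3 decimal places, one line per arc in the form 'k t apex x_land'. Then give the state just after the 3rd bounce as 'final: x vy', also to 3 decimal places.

Arc 1: start y=4.050, vy=7.220 → t=1.876, apex=6.656, x_land=8.647, impact vy=-11.538
  bounce: vy ← 0.71·11.538 = 8.192
Arc 2: start y=0.000, vy=8.192 → t=1.638, apex=3.356, x_land=16.201, impact vy=-8.192
  bounce: vy ← 0.71·8.192 = 5.816
Arc 3: start y=0.000, vy=5.816 → t=1.163, apex=1.692, x_land=21.563, impact vy=-5.816
  bounce: vy ← 0.71·5.816 = 4.130

1 1.876 6.656 8.647
2 1.638 3.356 16.201
3 1.163 1.692 21.563
final: 21.563 4.130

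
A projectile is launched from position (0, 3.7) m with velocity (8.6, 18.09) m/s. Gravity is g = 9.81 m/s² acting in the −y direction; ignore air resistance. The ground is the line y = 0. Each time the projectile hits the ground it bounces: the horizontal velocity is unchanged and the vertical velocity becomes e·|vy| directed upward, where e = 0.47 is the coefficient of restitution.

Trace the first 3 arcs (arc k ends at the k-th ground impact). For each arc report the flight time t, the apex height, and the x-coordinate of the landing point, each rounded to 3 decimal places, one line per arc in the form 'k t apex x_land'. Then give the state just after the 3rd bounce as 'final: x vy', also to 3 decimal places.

Arc 1: start y=3.700, vy=18.090 → t=3.882, apex=20.379, x_land=33.388, impact vy=-19.996
  bounce: vy ← 0.47·19.996 = 9.398
Arc 2: start y=0.000, vy=9.398 → t=1.916, apex=4.502, x_land=49.866, impact vy=-9.398
  bounce: vy ← 0.47·9.398 = 4.417
Arc 3: start y=0.000, vy=4.417 → t=0.901, apex=0.994, x_land=57.611, impact vy=-4.417
  bounce: vy ← 0.47·4.417 = 2.076

1 3.882 20.379 33.388
2 1.916 4.502 49.866
3 0.901 0.994 57.611
final: 57.611 2.076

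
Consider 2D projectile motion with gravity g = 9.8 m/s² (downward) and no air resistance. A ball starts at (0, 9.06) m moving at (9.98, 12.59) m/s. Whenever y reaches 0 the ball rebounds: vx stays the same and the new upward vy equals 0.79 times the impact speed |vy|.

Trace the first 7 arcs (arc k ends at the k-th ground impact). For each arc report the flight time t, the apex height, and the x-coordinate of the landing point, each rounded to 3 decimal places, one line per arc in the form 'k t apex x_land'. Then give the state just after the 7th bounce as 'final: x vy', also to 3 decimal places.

1 3.155 17.147 31.491
2 2.956 10.702 60.988
3 2.335 6.679 84.291
4 1.845 4.168 102.701
5 1.457 2.601 117.244
6 1.151 1.624 128.733
7 0.909 1.013 137.810
final: 137.810 3.521

Arc 1: start y=9.060, vy=12.590 → t=3.155, apex=17.147, x_land=31.491, impact vy=-18.333
  bounce: vy ← 0.79·18.333 = 14.483
Arc 2: start y=0.000, vy=14.483 → t=2.956, apex=10.702, x_land=60.988, impact vy=-14.483
  bounce: vy ← 0.79·14.483 = 11.441
Arc 3: start y=0.000, vy=11.441 → t=2.335, apex=6.679, x_land=84.291, impact vy=-11.441
  bounce: vy ← 0.79·11.441 = 9.039
Arc 4: start y=0.000, vy=9.039 → t=1.845, apex=4.168, x_land=102.701, impact vy=-9.039
  bounce: vy ← 0.79·9.039 = 7.141
Arc 5: start y=0.000, vy=7.141 → t=1.457, apex=2.601, x_land=117.244, impact vy=-7.141
  bounce: vy ← 0.79·7.141 = 5.641
Arc 6: start y=0.000, vy=5.641 → t=1.151, apex=1.624, x_land=128.733, impact vy=-5.641
  bounce: vy ← 0.79·5.641 = 4.456
Arc 7: start y=0.000, vy=4.456 → t=0.909, apex=1.013, x_land=137.810, impact vy=-4.456
  bounce: vy ← 0.79·4.456 = 3.521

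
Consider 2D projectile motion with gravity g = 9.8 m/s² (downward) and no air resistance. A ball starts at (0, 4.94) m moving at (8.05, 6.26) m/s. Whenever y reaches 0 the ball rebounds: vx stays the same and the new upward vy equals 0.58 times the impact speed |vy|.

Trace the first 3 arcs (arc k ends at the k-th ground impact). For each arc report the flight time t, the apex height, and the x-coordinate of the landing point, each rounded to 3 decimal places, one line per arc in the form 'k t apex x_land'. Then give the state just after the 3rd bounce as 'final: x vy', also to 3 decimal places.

1 1.829 6.939 14.722
2 1.380 2.334 25.835
3 0.801 0.785 32.280
final: 32.280 2.275

Arc 1: start y=4.940, vy=6.260 → t=1.829, apex=6.939, x_land=14.722, impact vy=-11.662
  bounce: vy ← 0.58·11.662 = 6.764
Arc 2: start y=0.000, vy=6.764 → t=1.380, apex=2.334, x_land=25.835, impact vy=-6.764
  bounce: vy ← 0.58·6.764 = 3.923
Arc 3: start y=0.000, vy=3.923 → t=0.801, apex=0.785, x_land=32.280, impact vy=-3.923
  bounce: vy ← 0.58·3.923 = 2.275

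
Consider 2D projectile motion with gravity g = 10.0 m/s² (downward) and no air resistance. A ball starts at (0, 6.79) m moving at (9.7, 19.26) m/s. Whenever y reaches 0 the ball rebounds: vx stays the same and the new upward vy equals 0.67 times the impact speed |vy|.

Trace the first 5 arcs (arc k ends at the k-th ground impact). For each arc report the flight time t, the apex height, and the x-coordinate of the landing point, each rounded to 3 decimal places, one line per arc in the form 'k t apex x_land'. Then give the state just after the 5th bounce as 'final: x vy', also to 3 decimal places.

Arc 1: start y=6.790, vy=19.260 → t=4.177, apex=25.337, x_land=40.518, impact vy=-22.511
  bounce: vy ← 0.67·22.511 = 15.082
Arc 2: start y=0.000, vy=15.082 → t=3.016, apex=11.374, x_land=69.778, impact vy=-15.082
  bounce: vy ← 0.67·15.082 = 10.105
Arc 3: start y=0.000, vy=10.105 → t=2.021, apex=5.106, x_land=89.382, impact vy=-10.105
  bounce: vy ← 0.67·10.105 = 6.770
Arc 4: start y=0.000, vy=6.770 → t=1.354, apex=2.292, x_land=102.517, impact vy=-6.770
  bounce: vy ← 0.67·6.770 = 4.536
Arc 5: start y=0.000, vy=4.536 → t=0.907, apex=1.029, x_land=111.317, impact vy=-4.536
  bounce: vy ← 0.67·4.536 = 3.039

1 4.177 25.337 40.518
2 3.016 11.374 69.778
3 2.021 5.106 89.382
4 1.354 2.292 102.517
5 0.907 1.029 111.317
final: 111.317 3.039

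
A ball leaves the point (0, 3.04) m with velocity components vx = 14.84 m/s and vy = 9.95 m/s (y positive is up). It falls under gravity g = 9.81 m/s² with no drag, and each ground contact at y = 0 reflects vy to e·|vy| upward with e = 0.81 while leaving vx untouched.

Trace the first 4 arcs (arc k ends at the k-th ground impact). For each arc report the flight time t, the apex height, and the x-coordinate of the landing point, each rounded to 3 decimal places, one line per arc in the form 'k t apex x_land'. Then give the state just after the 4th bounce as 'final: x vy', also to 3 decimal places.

1 2.298 8.086 34.106
2 2.080 5.305 64.973
3 1.685 3.481 89.975
4 1.365 2.284 110.227
final: 110.227 5.422

Arc 1: start y=3.040, vy=9.950 → t=2.298, apex=8.086, x_land=34.106, impact vy=-12.596
  bounce: vy ← 0.81·12.596 = 10.202
Arc 2: start y=0.000, vy=10.202 → t=2.080, apex=5.305, x_land=64.973, impact vy=-10.202
  bounce: vy ← 0.81·10.202 = 8.264
Arc 3: start y=0.000, vy=8.264 → t=1.685, apex=3.481, x_land=89.975, impact vy=-8.264
  bounce: vy ← 0.81·8.264 = 6.694
Arc 4: start y=0.000, vy=6.694 → t=1.365, apex=2.284, x_land=110.227, impact vy=-6.694
  bounce: vy ← 0.81·6.694 = 5.422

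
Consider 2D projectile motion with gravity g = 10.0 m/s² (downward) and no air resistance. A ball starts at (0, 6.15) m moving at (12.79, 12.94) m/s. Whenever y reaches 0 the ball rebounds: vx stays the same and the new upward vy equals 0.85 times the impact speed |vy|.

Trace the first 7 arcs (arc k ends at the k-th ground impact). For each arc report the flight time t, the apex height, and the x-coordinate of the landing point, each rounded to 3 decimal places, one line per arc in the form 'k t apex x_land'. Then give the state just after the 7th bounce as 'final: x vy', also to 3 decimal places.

Arc 1: start y=6.150, vy=12.940 → t=2.998, apex=14.522, x_land=38.347, impact vy=-17.042
  bounce: vy ← 0.85·17.042 = 14.486
Arc 2: start y=0.000, vy=14.486 → t=2.897, apex=10.492, x_land=75.403, impact vy=-14.486
  bounce: vy ← 0.85·14.486 = 12.313
Arc 3: start y=0.000, vy=12.313 → t=2.463, apex=7.581, x_land=106.900, impact vy=-12.313
  bounce: vy ← 0.85·12.313 = 10.466
Arc 4: start y=0.000, vy=10.466 → t=2.093, apex=5.477, x_land=133.672, impact vy=-10.466
  bounce: vy ← 0.85·10.466 = 8.896
Arc 5: start y=0.000, vy=8.896 → t=1.779, apex=3.957, x_land=156.429, impact vy=-8.896
  bounce: vy ← 0.85·8.896 = 7.562
Arc 6: start y=0.000, vy=7.562 → t=1.512, apex=2.859, x_land=175.772, impact vy=-7.562
  bounce: vy ← 0.85·7.562 = 6.428
Arc 7: start y=0.000, vy=6.428 → t=1.286, apex=2.066, x_land=192.214, impact vy=-6.428
  bounce: vy ← 0.85·6.428 = 5.463

1 2.998 14.522 38.347
2 2.897 10.492 75.403
3 2.463 7.581 106.900
4 2.093 5.477 133.672
5 1.779 3.957 156.429
6 1.512 2.859 175.772
7 1.286 2.066 192.214
final: 192.214 5.463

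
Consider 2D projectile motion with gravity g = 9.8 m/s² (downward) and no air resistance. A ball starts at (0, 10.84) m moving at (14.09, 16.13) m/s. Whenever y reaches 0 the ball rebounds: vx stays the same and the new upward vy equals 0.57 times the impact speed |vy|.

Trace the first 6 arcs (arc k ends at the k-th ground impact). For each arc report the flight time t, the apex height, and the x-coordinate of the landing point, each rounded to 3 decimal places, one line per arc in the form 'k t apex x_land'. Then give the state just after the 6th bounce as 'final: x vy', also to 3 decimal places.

1 3.864 24.114 54.448
2 2.529 7.835 90.081
3 1.442 2.546 110.392
4 0.822 0.827 121.970
5 0.468 0.269 128.569
6 0.267 0.087 132.330
final: 132.330 0.746

Arc 1: start y=10.840, vy=16.130 → t=3.864, apex=24.114, x_land=54.448, impact vy=-21.740
  bounce: vy ← 0.57·21.740 = 12.392
Arc 2: start y=0.000, vy=12.392 → t=2.529, apex=7.835, x_land=90.081, impact vy=-12.392
  bounce: vy ← 0.57·12.392 = 7.063
Arc 3: start y=0.000, vy=7.063 → t=1.442, apex=2.546, x_land=110.392, impact vy=-7.063
  bounce: vy ← 0.57·7.063 = 4.026
Arc 4: start y=0.000, vy=4.026 → t=0.822, apex=0.827, x_land=121.970, impact vy=-4.026
  bounce: vy ← 0.57·4.026 = 2.295
Arc 5: start y=0.000, vy=2.295 → t=0.468, apex=0.269, x_land=128.569, impact vy=-2.295
  bounce: vy ← 0.57·2.295 = 1.308
Arc 6: start y=0.000, vy=1.308 → t=0.267, apex=0.087, x_land=132.330, impact vy=-1.308
  bounce: vy ← 0.57·1.308 = 0.746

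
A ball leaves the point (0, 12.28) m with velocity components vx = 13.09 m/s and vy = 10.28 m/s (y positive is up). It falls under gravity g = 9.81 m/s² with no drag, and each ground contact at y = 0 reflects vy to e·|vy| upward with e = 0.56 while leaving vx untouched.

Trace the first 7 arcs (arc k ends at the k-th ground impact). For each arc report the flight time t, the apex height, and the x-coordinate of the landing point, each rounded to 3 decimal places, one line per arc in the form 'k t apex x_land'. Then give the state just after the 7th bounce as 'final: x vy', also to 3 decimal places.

Arc 1: start y=12.280, vy=10.280 → t=2.946, apex=17.666, x_land=38.559, impact vy=-18.618
  bounce: vy ← 0.56·18.618 = 10.426
Arc 2: start y=0.000, vy=10.426 → t=2.126, apex=5.540, x_land=66.383, impact vy=-10.426
  bounce: vy ← 0.56·10.426 = 5.838
Arc 3: start y=0.000, vy=5.838 → t=1.190, apex=1.737, x_land=81.964, impact vy=-5.838
  bounce: vy ← 0.56·5.838 = 3.270
Arc 4: start y=0.000, vy=3.270 → t=0.667, apex=0.545, x_land=90.689, impact vy=-3.270
  bounce: vy ← 0.56·3.270 = 1.831
Arc 5: start y=0.000, vy=1.831 → t=0.373, apex=0.171, x_land=95.576, impact vy=-1.831
  bounce: vy ← 0.56·1.831 = 1.025
Arc 6: start y=0.000, vy=1.025 → t=0.209, apex=0.054, x_land=98.312, impact vy=-1.025
  bounce: vy ← 0.56·1.025 = 0.574
Arc 7: start y=0.000, vy=0.574 → t=0.117, apex=0.017, x_land=99.844, impact vy=-0.574
  bounce: vy ← 0.56·0.574 = 0.322

1 2.946 17.666 38.559
2 2.126 5.540 66.383
3 1.190 1.737 81.964
4 0.667 0.545 90.689
5 0.373 0.171 95.576
6 0.209 0.054 98.312
7 0.117 0.017 99.844
final: 99.844 0.322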